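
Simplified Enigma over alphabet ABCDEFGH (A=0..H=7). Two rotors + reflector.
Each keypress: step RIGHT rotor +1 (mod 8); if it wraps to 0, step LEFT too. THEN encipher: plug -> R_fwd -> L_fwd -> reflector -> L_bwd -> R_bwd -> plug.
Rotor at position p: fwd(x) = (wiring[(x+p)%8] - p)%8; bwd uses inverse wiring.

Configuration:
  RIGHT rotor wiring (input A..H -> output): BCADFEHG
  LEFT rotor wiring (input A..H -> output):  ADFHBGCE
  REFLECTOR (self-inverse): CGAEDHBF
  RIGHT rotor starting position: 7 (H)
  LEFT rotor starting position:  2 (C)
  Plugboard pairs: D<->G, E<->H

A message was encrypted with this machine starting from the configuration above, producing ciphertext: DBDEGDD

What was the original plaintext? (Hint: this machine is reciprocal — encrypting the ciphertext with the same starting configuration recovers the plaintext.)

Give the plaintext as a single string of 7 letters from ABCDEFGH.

Answer: EFAHBAE

Derivation:
Char 1 ('D'): step: R->0, L->3 (L advanced); D->plug->G->R->H->L->C->refl->A->L'->G->R'->H->plug->E
Char 2 ('B'): step: R->1, L=3; B->plug->B->R->H->L->C->refl->A->L'->G->R'->F->plug->F
Char 3 ('D'): step: R->2, L=3; D->plug->G->R->H->L->C->refl->A->L'->G->R'->A->plug->A
Char 4 ('E'): step: R->3, L=3; E->plug->H->R->F->L->F->refl->H->L'->D->R'->E->plug->H
Char 5 ('G'): step: R->4, L=3; G->plug->D->R->C->L->D->refl->E->L'->A->R'->B->plug->B
Char 6 ('D'): step: R->5, L=3; D->plug->G->R->G->L->A->refl->C->L'->H->R'->A->plug->A
Char 7 ('D'): step: R->6, L=3; D->plug->G->R->H->L->C->refl->A->L'->G->R'->H->plug->E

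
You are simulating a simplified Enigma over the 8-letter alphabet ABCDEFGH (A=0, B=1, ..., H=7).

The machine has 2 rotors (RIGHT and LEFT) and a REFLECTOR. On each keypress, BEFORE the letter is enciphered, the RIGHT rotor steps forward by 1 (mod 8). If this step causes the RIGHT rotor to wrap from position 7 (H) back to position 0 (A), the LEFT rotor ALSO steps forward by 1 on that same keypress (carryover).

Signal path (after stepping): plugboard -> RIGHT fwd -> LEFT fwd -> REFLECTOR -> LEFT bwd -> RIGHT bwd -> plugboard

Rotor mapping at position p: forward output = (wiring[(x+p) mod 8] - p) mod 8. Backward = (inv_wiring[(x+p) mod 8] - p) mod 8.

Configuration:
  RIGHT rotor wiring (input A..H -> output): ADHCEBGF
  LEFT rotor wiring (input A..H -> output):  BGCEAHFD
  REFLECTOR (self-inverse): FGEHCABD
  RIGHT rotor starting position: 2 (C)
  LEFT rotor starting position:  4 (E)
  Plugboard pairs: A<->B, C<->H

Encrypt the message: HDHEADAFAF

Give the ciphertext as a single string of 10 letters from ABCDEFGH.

Char 1 ('H'): step: R->3, L=4; H->plug->C->R->G->L->G->refl->B->L'->C->R'->E->plug->E
Char 2 ('D'): step: R->4, L=4; D->plug->D->R->B->L->D->refl->H->L'->D->R'->G->plug->G
Char 3 ('H'): step: R->5, L=4; H->plug->C->R->A->L->E->refl->C->L'->F->R'->G->plug->G
Char 4 ('E'): step: R->6, L=4; E->plug->E->R->B->L->D->refl->H->L'->D->R'->H->plug->C
Char 5 ('A'): step: R->7, L=4; A->plug->B->R->B->L->D->refl->H->L'->D->R'->E->plug->E
Char 6 ('D'): step: R->0, L->5 (L advanced); D->plug->D->R->C->L->G->refl->B->L'->E->R'->E->plug->E
Char 7 ('A'): step: R->1, L=5; A->plug->B->R->G->L->H->refl->D->L'->H->R'->H->plug->C
Char 8 ('F'): step: R->2, L=5; F->plug->F->R->D->L->E->refl->C->L'->A->R'->B->plug->A
Char 9 ('A'): step: R->3, L=5; A->plug->B->R->B->L->A->refl->F->L'->F->R'->F->plug->F
Char 10 ('F'): step: R->4, L=5; F->plug->F->R->H->L->D->refl->H->L'->G->R'->H->plug->C

Answer: EGGCEECAFC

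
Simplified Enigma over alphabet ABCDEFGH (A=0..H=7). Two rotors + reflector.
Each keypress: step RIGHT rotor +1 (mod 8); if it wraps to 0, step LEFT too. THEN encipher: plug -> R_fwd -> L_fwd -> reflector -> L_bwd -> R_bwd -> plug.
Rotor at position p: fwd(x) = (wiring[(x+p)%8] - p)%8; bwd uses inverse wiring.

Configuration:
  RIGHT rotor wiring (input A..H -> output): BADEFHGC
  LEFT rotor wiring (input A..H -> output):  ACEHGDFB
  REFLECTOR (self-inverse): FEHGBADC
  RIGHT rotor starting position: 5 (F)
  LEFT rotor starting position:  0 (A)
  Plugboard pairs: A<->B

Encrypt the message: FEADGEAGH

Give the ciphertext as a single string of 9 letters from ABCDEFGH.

Char 1 ('F'): step: R->6, L=0; F->plug->F->R->G->L->F->refl->A->L'->A->R'->A->plug->B
Char 2 ('E'): step: R->7, L=0; E->plug->E->R->F->L->D->refl->G->L'->E->R'->D->plug->D
Char 3 ('A'): step: R->0, L->1 (L advanced); A->plug->B->R->A->L->B->refl->E->L'->F->R'->E->plug->E
Char 4 ('D'): step: R->1, L=1; D->plug->D->R->E->L->C->refl->H->L'->H->R'->A->plug->B
Char 5 ('G'): step: R->2, L=1; G->plug->G->R->H->L->H->refl->C->L'->E->R'->E->plug->E
Char 6 ('E'): step: R->3, L=1; E->plug->E->R->H->L->H->refl->C->L'->E->R'->C->plug->C
Char 7 ('A'): step: R->4, L=1; A->plug->B->R->D->L->F->refl->A->L'->G->R'->D->plug->D
Char 8 ('G'): step: R->5, L=1; G->plug->G->R->H->L->H->refl->C->L'->E->R'->D->plug->D
Char 9 ('H'): step: R->6, L=1; H->plug->H->R->B->L->D->refl->G->L'->C->R'->D->plug->D

Answer: BDEBECDDD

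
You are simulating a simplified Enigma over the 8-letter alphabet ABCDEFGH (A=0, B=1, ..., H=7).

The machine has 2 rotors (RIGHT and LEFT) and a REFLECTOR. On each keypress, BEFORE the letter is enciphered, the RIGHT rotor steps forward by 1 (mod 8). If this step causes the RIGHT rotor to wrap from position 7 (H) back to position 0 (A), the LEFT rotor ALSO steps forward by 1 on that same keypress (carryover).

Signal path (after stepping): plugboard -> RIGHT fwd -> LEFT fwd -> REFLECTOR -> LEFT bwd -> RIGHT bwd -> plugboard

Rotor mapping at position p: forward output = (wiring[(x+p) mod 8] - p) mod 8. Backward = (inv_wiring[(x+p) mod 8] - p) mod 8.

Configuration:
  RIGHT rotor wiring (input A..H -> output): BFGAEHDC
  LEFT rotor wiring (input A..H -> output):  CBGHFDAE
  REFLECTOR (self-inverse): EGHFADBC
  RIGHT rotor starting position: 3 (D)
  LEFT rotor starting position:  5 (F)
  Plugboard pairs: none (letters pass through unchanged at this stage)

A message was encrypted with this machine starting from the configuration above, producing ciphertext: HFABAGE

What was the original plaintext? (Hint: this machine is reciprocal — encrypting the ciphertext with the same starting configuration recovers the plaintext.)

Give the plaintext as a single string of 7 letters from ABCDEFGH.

Char 1 ('H'): step: R->4, L=5; H->plug->H->R->E->L->E->refl->A->L'->H->R'->C->plug->C
Char 2 ('F'): step: R->5, L=5; F->plug->F->R->B->L->D->refl->F->L'->D->R'->G->plug->G
Char 3 ('A'): step: R->6, L=5; A->plug->A->R->F->L->B->refl->G->L'->A->R'->E->plug->E
Char 4 ('B'): step: R->7, L=5; B->plug->B->R->C->L->H->refl->C->L'->G->R'->C->plug->C
Char 5 ('A'): step: R->0, L->6 (L advanced); A->plug->A->R->B->L->G->refl->B->L'->F->R'->B->plug->B
Char 6 ('G'): step: R->1, L=6; G->plug->G->R->B->L->G->refl->B->L'->F->R'->B->plug->B
Char 7 ('E'): step: R->2, L=6; E->plug->E->R->B->L->G->refl->B->L'->F->R'->D->plug->D

Answer: CGECBBD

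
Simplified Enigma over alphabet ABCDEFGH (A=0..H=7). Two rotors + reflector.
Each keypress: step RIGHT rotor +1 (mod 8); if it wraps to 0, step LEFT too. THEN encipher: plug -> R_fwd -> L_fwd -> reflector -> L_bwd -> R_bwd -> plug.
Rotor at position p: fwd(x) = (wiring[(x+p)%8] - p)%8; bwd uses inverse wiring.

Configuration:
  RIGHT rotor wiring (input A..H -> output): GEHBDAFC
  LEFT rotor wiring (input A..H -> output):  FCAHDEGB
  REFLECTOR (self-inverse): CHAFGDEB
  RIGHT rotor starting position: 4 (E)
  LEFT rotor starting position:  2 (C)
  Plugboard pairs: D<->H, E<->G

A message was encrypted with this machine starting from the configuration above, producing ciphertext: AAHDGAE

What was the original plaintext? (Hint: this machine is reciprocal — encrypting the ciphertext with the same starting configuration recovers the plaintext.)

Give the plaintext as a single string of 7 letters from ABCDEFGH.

Answer: GFFAACC

Derivation:
Char 1 ('A'): step: R->5, L=2; A->plug->A->R->D->L->C->refl->A->L'->H->R'->E->plug->G
Char 2 ('A'): step: R->6, L=2; A->plug->A->R->H->L->A->refl->C->L'->D->R'->F->plug->F
Char 3 ('H'): step: R->7, L=2; H->plug->D->R->A->L->G->refl->E->L'->E->R'->F->plug->F
Char 4 ('D'): step: R->0, L->3 (L advanced); D->plug->H->R->C->L->B->refl->H->L'->G->R'->A->plug->A
Char 5 ('G'): step: R->1, L=3; G->plug->E->R->H->L->F->refl->D->L'->D->R'->A->plug->A
Char 6 ('A'): step: R->2, L=3; A->plug->A->R->F->L->C->refl->A->L'->B->R'->C->plug->C
Char 7 ('E'): step: R->3, L=3; E->plug->G->R->B->L->A->refl->C->L'->F->R'->C->plug->C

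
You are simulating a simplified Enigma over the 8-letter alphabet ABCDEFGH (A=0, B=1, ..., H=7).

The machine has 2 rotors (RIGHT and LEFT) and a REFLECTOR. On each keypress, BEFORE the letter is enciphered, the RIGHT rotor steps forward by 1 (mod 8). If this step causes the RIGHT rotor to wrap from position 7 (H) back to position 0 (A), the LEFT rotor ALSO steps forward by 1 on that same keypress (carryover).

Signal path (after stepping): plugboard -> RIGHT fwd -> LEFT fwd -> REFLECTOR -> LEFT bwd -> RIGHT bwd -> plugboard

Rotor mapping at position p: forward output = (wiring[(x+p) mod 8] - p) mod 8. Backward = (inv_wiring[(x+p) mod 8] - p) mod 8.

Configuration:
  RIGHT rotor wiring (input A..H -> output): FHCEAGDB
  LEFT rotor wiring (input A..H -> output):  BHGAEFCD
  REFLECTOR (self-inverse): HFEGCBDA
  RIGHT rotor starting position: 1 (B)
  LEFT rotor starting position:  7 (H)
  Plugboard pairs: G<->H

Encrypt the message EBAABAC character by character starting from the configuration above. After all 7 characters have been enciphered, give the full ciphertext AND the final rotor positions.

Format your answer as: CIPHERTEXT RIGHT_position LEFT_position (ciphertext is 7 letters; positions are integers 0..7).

Answer: AHDDHDB 0 0

Derivation:
Char 1 ('E'): step: R->2, L=7; E->plug->E->R->B->L->C->refl->E->L'->A->R'->A->plug->A
Char 2 ('B'): step: R->3, L=7; B->plug->B->R->F->L->F->refl->B->L'->E->R'->G->plug->H
Char 3 ('A'): step: R->4, L=7; A->plug->A->R->E->L->B->refl->F->L'->F->R'->D->plug->D
Char 4 ('A'): step: R->5, L=7; A->plug->A->R->B->L->C->refl->E->L'->A->R'->D->plug->D
Char 5 ('B'): step: R->6, L=7; B->plug->B->R->D->L->H->refl->A->L'->C->R'->G->plug->H
Char 6 ('A'): step: R->7, L=7; A->plug->A->R->C->L->A->refl->H->L'->D->R'->D->plug->D
Char 7 ('C'): step: R->0, L->0 (L advanced); C->plug->C->R->C->L->G->refl->D->L'->H->R'->B->plug->B
Final: ciphertext=AHDDHDB, RIGHT=0, LEFT=0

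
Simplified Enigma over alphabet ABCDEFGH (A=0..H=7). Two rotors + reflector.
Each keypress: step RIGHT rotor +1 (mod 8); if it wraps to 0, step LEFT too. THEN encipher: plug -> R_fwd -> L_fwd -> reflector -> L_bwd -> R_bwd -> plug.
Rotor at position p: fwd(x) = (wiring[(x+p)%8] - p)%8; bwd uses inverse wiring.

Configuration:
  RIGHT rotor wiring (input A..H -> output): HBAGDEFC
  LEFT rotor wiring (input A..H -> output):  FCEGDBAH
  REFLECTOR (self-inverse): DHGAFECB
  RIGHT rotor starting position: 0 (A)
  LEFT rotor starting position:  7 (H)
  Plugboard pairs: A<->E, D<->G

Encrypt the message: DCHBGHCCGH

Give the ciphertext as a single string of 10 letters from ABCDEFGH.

Char 1 ('D'): step: R->1, L=7; D->plug->G->R->B->L->G->refl->C->L'->G->R'->H->plug->H
Char 2 ('C'): step: R->2, L=7; C->plug->C->R->B->L->G->refl->C->L'->G->R'->A->plug->E
Char 3 ('H'): step: R->3, L=7; H->plug->H->R->F->L->E->refl->F->L'->D->R'->A->plug->E
Char 4 ('B'): step: R->4, L=7; B->plug->B->R->A->L->A->refl->D->L'->C->R'->H->plug->H
Char 5 ('G'): step: R->5, L=7; G->plug->D->R->C->L->D->refl->A->L'->A->R'->B->plug->B
Char 6 ('H'): step: R->6, L=7; H->plug->H->R->G->L->C->refl->G->L'->B->R'->C->plug->C
Char 7 ('C'): step: R->7, L=7; C->plug->C->R->C->L->D->refl->A->L'->A->R'->B->plug->B
Char 8 ('C'): step: R->0, L->0 (L advanced); C->plug->C->R->A->L->F->refl->E->L'->C->R'->H->plug->H
Char 9 ('G'): step: R->1, L=0; G->plug->D->R->C->L->E->refl->F->L'->A->R'->A->plug->E
Char 10 ('H'): step: R->2, L=0; H->plug->H->R->H->L->H->refl->B->L'->F->R'->G->plug->D

Answer: HEEHBCBHED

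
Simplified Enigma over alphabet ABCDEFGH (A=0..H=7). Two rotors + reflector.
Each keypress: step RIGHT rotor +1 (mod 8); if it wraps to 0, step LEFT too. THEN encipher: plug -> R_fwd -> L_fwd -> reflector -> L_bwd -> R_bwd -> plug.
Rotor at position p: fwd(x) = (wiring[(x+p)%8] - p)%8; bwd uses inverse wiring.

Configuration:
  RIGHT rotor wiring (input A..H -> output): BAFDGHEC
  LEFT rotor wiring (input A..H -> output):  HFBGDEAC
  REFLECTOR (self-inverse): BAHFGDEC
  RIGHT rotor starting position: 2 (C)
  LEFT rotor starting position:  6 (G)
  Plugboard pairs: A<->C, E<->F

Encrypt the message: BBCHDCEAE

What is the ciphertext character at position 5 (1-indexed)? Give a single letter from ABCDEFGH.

Char 1 ('B'): step: R->3, L=6; B->plug->B->R->D->L->H->refl->C->L'->A->R'->A->plug->C
Char 2 ('B'): step: R->4, L=6; B->plug->B->R->D->L->H->refl->C->L'->A->R'->C->plug->A
Char 3 ('C'): step: R->5, L=6; C->plug->A->R->C->L->B->refl->A->L'->F->R'->C->plug->A
Char 4 ('H'): step: R->6, L=6; H->plug->H->R->B->L->E->refl->G->L'->H->R'->E->plug->F
Char 5 ('D'): step: R->7, L=6; D->plug->D->R->G->L->F->refl->D->L'->E->R'->E->plug->F

F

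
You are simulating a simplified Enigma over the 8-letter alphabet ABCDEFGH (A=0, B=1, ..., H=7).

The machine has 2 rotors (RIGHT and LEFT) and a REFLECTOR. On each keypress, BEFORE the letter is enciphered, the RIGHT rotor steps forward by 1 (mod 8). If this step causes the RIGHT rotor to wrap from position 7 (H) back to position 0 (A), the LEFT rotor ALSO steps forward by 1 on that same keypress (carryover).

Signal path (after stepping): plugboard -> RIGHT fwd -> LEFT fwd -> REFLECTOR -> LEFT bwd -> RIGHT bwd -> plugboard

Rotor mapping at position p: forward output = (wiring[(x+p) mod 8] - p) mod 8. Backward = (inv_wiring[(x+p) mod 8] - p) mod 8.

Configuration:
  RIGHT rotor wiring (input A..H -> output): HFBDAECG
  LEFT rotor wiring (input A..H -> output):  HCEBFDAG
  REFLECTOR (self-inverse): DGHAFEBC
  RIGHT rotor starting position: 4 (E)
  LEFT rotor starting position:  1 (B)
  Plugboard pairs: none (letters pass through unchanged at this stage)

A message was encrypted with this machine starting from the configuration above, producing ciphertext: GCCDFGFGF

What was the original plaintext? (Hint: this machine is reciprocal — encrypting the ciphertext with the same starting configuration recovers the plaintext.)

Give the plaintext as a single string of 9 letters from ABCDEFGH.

Answer: HGHFBCECH

Derivation:
Char 1 ('G'): step: R->5, L=1; G->plug->G->R->G->L->F->refl->E->L'->D->R'->H->plug->H
Char 2 ('C'): step: R->6, L=1; C->plug->C->R->B->L->D->refl->A->L'->C->R'->G->plug->G
Char 3 ('C'): step: R->7, L=1; C->plug->C->R->G->L->F->refl->E->L'->D->R'->H->plug->H
Char 4 ('D'): step: R->0, L->2 (L advanced); D->plug->D->R->D->L->B->refl->G->L'->E->R'->F->plug->F
Char 5 ('F'): step: R->1, L=2; F->plug->F->R->B->L->H->refl->C->L'->A->R'->B->plug->B
Char 6 ('G'): step: R->2, L=2; G->plug->G->R->F->L->E->refl->F->L'->G->R'->C->plug->C
Char 7 ('F'): step: R->3, L=2; F->plug->F->R->E->L->G->refl->B->L'->D->R'->E->plug->E
Char 8 ('G'): step: R->4, L=2; G->plug->G->R->F->L->E->refl->F->L'->G->R'->C->plug->C
Char 9 ('F'): step: R->5, L=2; F->plug->F->R->E->L->G->refl->B->L'->D->R'->H->plug->H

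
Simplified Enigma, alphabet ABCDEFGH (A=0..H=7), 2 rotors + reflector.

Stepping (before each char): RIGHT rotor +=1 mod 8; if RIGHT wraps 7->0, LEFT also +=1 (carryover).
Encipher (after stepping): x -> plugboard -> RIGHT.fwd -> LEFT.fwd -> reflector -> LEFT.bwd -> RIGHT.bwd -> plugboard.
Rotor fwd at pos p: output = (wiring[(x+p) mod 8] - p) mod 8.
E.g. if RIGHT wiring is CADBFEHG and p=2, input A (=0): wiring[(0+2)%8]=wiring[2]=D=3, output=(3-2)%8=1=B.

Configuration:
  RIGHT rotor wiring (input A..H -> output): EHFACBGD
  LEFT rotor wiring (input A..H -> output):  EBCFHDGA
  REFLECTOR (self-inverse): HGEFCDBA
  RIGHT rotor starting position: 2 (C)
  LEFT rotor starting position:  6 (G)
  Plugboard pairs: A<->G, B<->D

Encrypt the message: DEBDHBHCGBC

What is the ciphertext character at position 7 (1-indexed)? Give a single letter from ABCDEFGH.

Char 1 ('D'): step: R->3, L=6; D->plug->B->R->H->L->F->refl->D->L'->D->R'->D->plug->B
Char 2 ('E'): step: R->4, L=6; E->plug->E->R->A->L->A->refl->H->L'->F->R'->B->plug->D
Char 3 ('B'): step: R->5, L=6; B->plug->D->R->H->L->F->refl->D->L'->D->R'->G->plug->A
Char 4 ('D'): step: R->6, L=6; D->plug->B->R->F->L->H->refl->A->L'->A->R'->A->plug->G
Char 5 ('H'): step: R->7, L=6; H->plug->H->R->H->L->F->refl->D->L'->D->R'->F->plug->F
Char 6 ('B'): step: R->0, L->7 (L advanced); B->plug->D->R->A->L->B->refl->G->L'->E->R'->A->plug->G
Char 7 ('H'): step: R->1, L=7; H->plug->H->R->D->L->D->refl->F->L'->B->R'->D->plug->B

B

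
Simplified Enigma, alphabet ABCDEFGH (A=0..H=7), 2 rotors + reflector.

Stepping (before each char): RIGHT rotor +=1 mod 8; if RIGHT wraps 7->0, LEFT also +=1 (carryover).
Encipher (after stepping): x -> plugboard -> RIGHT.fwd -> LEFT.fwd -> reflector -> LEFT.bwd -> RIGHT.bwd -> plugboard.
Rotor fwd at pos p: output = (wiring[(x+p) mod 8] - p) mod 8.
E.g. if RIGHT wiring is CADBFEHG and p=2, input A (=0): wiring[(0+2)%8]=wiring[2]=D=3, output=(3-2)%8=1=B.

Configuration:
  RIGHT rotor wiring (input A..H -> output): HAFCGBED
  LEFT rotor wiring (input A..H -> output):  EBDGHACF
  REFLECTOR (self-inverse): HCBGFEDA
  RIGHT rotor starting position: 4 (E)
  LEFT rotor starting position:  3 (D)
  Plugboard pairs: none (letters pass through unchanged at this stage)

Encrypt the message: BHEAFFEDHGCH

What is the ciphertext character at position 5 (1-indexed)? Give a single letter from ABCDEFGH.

Char 1 ('B'): step: R->5, L=3; B->plug->B->R->H->L->A->refl->H->L'->D->R'->E->plug->E
Char 2 ('H'): step: R->6, L=3; H->plug->H->R->D->L->H->refl->A->L'->H->R'->E->plug->E
Char 3 ('E'): step: R->7, L=3; E->plug->E->R->D->L->H->refl->A->L'->H->R'->F->plug->F
Char 4 ('A'): step: R->0, L->4 (L advanced); A->plug->A->R->H->L->C->refl->B->L'->D->R'->H->plug->H
Char 5 ('F'): step: R->1, L=4; F->plug->F->R->D->L->B->refl->C->L'->H->R'->A->plug->A

A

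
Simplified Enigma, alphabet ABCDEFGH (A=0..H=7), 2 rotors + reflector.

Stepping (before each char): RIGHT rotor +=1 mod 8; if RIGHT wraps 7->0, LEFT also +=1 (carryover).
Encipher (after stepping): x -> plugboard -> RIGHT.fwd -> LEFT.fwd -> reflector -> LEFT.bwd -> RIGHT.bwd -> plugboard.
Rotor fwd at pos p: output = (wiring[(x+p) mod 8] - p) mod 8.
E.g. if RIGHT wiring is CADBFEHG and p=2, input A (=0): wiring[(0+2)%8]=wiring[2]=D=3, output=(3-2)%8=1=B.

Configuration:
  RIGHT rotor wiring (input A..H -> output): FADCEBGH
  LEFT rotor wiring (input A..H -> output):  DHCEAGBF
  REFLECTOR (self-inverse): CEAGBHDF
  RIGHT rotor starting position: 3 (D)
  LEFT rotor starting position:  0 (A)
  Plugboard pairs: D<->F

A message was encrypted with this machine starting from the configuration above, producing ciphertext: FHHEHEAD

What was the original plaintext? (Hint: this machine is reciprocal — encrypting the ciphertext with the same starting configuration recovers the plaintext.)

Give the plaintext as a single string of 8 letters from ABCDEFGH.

Char 1 ('F'): step: R->4, L=0; F->plug->D->R->D->L->E->refl->B->L'->G->R'->H->plug->H
Char 2 ('H'): step: R->5, L=0; H->plug->H->R->H->L->F->refl->H->L'->B->R'->B->plug->B
Char 3 ('H'): step: R->6, L=0; H->plug->H->R->D->L->E->refl->B->L'->G->R'->G->plug->G
Char 4 ('E'): step: R->7, L=0; E->plug->E->R->D->L->E->refl->B->L'->G->R'->B->plug->B
Char 5 ('H'): step: R->0, L->1 (L advanced); H->plug->H->R->H->L->C->refl->A->L'->F->R'->A->plug->A
Char 6 ('E'): step: R->1, L=1; E->plug->E->R->A->L->G->refl->D->L'->C->R'->B->plug->B
Char 7 ('A'): step: R->2, L=1; A->plug->A->R->B->L->B->refl->E->L'->G->R'->H->plug->H
Char 8 ('D'): step: R->3, L=1; D->plug->F->R->C->L->D->refl->G->L'->A->R'->H->plug->H

Answer: HBGBABHH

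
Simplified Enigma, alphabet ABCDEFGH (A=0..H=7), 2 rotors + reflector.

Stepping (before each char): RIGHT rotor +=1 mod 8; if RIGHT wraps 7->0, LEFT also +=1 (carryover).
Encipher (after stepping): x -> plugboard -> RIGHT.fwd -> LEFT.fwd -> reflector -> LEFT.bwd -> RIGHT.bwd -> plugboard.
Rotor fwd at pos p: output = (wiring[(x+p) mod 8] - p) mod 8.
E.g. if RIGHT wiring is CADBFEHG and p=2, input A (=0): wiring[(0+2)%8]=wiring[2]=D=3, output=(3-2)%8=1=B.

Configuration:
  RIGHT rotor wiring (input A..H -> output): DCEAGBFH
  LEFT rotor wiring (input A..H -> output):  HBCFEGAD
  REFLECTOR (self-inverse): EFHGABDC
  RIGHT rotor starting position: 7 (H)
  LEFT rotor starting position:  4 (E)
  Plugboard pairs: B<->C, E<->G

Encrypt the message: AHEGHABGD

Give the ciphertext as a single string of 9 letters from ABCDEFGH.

Char 1 ('A'): step: R->0, L->5 (L advanced); A->plug->A->R->D->L->C->refl->H->L'->H->R'->H->plug->H
Char 2 ('H'): step: R->1, L=5; H->plug->H->R->C->L->G->refl->D->L'->B->R'->A->plug->A
Char 3 ('E'): step: R->2, L=5; E->plug->G->R->B->L->D->refl->G->L'->C->R'->A->plug->A
Char 4 ('G'): step: R->3, L=5; G->plug->E->R->E->L->E->refl->A->L'->G->R'->C->plug->B
Char 5 ('H'): step: R->4, L=5; H->plug->H->R->E->L->E->refl->A->L'->G->R'->F->plug->F
Char 6 ('A'): step: R->5, L=5; A->plug->A->R->E->L->E->refl->A->L'->G->R'->D->plug->D
Char 7 ('B'): step: R->6, L=5; B->plug->C->R->F->L->F->refl->B->L'->A->R'->G->plug->E
Char 8 ('G'): step: R->7, L=5; G->plug->E->R->B->L->D->refl->G->L'->C->R'->G->plug->E
Char 9 ('D'): step: R->0, L->6 (L advanced); D->plug->D->R->A->L->C->refl->H->L'->F->R'->G->plug->E

Answer: HAABFDEEE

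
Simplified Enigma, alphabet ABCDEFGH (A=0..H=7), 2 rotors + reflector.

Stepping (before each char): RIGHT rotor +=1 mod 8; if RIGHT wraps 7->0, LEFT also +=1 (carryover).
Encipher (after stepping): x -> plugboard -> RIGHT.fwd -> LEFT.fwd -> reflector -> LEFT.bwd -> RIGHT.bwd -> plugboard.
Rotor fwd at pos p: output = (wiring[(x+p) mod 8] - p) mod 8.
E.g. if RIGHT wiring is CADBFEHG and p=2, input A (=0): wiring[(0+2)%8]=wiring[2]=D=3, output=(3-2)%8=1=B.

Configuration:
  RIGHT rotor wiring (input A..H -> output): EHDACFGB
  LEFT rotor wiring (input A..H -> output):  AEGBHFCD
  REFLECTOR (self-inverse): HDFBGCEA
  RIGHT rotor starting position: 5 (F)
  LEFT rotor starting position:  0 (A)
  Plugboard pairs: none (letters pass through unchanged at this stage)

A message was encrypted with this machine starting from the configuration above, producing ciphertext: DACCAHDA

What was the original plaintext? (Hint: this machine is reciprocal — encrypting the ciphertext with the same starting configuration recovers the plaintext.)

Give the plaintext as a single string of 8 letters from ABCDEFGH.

Answer: FEABBAEH

Derivation:
Char 1 ('D'): step: R->6, L=0; D->plug->D->R->B->L->E->refl->G->L'->C->R'->F->plug->F
Char 2 ('A'): step: R->7, L=0; A->plug->A->R->C->L->G->refl->E->L'->B->R'->E->plug->E
Char 3 ('C'): step: R->0, L->1 (L advanced); C->plug->C->R->D->L->G->refl->E->L'->E->R'->A->plug->A
Char 4 ('C'): step: R->1, L=1; C->plug->C->R->H->L->H->refl->A->L'->C->R'->B->plug->B
Char 5 ('A'): step: R->2, L=1; A->plug->A->R->B->L->F->refl->C->L'->G->R'->B->plug->B
Char 6 ('H'): step: R->3, L=1; H->plug->H->R->A->L->D->refl->B->L'->F->R'->A->plug->A
Char 7 ('D'): step: R->4, L=1; D->plug->D->R->F->L->B->refl->D->L'->A->R'->E->plug->E
Char 8 ('A'): step: R->5, L=1; A->plug->A->R->A->L->D->refl->B->L'->F->R'->H->plug->H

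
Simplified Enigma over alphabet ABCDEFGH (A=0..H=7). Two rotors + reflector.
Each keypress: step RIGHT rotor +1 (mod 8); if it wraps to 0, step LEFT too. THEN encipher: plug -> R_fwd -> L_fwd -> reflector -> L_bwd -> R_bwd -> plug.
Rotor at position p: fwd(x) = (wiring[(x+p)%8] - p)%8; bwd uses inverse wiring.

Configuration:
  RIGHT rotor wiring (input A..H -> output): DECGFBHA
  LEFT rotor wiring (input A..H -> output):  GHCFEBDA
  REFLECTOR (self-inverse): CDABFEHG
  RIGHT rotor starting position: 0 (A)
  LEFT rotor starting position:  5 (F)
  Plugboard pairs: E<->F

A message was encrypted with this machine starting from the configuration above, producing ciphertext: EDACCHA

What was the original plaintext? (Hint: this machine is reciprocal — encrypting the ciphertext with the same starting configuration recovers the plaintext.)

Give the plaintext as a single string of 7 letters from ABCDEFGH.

Char 1 ('E'): step: R->1, L=5; E->plug->F->R->G->L->A->refl->C->L'->E->R'->D->plug->D
Char 2 ('D'): step: R->2, L=5; D->plug->D->R->H->L->H->refl->G->L'->B->R'->G->plug->G
Char 3 ('A'): step: R->3, L=5; A->plug->A->R->D->L->B->refl->D->L'->C->R'->B->plug->B
Char 4 ('C'): step: R->4, L=5; C->plug->C->R->D->L->B->refl->D->L'->C->R'->H->plug->H
Char 5 ('C'): step: R->5, L=5; C->plug->C->R->D->L->B->refl->D->L'->C->R'->B->plug->B
Char 6 ('H'): step: R->6, L=5; H->plug->H->R->D->L->B->refl->D->L'->C->R'->B->plug->B
Char 7 ('A'): step: R->7, L=5; A->plug->A->R->B->L->G->refl->H->L'->H->R'->E->plug->F

Answer: DGBHBBF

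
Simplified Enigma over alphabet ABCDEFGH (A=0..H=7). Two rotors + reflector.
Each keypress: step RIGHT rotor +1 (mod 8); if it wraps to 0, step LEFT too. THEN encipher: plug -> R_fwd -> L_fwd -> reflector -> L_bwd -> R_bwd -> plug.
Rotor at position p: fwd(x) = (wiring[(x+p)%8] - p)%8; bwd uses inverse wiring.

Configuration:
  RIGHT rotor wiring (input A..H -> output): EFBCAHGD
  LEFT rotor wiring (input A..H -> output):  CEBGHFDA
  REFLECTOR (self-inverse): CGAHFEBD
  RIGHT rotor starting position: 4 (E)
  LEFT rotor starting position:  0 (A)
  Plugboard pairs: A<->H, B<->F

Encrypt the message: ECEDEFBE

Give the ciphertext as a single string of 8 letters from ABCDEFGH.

Answer: DBDHFCFA

Derivation:
Char 1 ('E'): step: R->5, L=0; E->plug->E->R->A->L->C->refl->A->L'->H->R'->D->plug->D
Char 2 ('C'): step: R->6, L=0; C->plug->C->R->G->L->D->refl->H->L'->E->R'->F->plug->B
Char 3 ('E'): step: R->7, L=0; E->plug->E->R->D->L->G->refl->B->L'->C->R'->D->plug->D
Char 4 ('D'): step: R->0, L->1 (L advanced); D->plug->D->R->C->L->F->refl->E->L'->E->R'->A->plug->H
Char 5 ('E'): step: R->1, L=1; E->plug->E->R->G->L->H->refl->D->L'->A->R'->B->plug->F
Char 6 ('F'): step: R->2, L=1; F->plug->B->R->A->L->D->refl->H->L'->G->R'->C->plug->C
Char 7 ('B'): step: R->3, L=1; B->plug->F->R->B->L->A->refl->C->L'->F->R'->B->plug->F
Char 8 ('E'): step: R->4, L=1; E->plug->E->R->A->L->D->refl->H->L'->G->R'->H->plug->A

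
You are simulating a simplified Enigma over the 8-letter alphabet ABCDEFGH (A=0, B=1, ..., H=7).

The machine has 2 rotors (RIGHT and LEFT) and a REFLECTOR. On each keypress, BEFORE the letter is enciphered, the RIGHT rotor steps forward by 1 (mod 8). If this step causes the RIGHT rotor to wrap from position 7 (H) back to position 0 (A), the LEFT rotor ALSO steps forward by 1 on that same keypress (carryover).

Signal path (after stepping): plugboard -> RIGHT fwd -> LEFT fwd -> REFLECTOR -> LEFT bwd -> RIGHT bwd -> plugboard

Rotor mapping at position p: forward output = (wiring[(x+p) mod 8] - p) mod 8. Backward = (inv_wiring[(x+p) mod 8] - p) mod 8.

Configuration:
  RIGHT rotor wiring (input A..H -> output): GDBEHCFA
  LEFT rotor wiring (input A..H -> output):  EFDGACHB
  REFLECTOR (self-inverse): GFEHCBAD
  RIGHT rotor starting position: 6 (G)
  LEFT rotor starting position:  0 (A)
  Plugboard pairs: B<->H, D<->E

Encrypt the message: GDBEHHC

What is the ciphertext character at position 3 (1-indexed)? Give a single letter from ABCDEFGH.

Char 1 ('G'): step: R->7, L=0; G->plug->G->R->D->L->G->refl->A->L'->E->R'->C->plug->C
Char 2 ('D'): step: R->0, L->1 (L advanced); D->plug->E->R->H->L->D->refl->H->L'->D->R'->B->plug->H
Char 3 ('B'): step: R->1, L=1; B->plug->H->R->F->L->G->refl->A->L'->G->R'->D->plug->E

E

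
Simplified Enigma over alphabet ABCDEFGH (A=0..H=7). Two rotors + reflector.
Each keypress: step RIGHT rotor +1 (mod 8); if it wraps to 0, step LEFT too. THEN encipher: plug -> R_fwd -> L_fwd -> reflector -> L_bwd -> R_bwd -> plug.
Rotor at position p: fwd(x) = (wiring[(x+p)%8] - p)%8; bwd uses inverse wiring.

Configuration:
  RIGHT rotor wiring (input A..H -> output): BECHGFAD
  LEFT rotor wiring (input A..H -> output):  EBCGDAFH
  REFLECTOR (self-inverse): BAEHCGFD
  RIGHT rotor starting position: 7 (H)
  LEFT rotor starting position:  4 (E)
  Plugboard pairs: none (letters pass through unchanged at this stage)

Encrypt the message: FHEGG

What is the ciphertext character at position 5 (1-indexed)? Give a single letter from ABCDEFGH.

Char 1 ('F'): step: R->0, L->5 (L advanced); F->plug->F->R->F->L->F->refl->G->L'->H->R'->D->plug->D
Char 2 ('H'): step: R->1, L=5; H->plug->H->R->A->L->D->refl->H->L'->D->R'->A->plug->A
Char 3 ('E'): step: R->2, L=5; E->plug->E->R->G->L->B->refl->A->L'->B->R'->F->plug->F
Char 4 ('G'): step: R->3, L=5; G->plug->G->R->B->L->A->refl->B->L'->G->R'->F->plug->F
Char 5 ('G'): step: R->4, L=5; G->plug->G->R->G->L->B->refl->A->L'->B->R'->B->plug->B

B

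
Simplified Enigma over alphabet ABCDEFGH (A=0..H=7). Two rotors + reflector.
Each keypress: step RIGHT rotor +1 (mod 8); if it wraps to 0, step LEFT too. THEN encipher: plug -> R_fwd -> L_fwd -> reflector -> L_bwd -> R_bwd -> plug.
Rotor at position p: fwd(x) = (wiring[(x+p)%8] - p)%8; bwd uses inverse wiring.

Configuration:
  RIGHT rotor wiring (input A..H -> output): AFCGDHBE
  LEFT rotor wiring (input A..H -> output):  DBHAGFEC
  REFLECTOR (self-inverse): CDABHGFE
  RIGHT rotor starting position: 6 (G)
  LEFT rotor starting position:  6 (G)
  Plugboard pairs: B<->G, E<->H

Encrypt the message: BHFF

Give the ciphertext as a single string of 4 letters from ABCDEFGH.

Char 1 ('B'): step: R->7, L=6; B->plug->G->R->A->L->G->refl->F->L'->C->R'->H->plug->E
Char 2 ('H'): step: R->0, L->7 (L advanced); H->plug->E->R->D->L->A->refl->C->L'->C->R'->C->plug->C
Char 3 ('F'): step: R->1, L=7; F->plug->F->R->A->L->D->refl->B->L'->E->R'->A->plug->A
Char 4 ('F'): step: R->2, L=7; F->plug->F->R->C->L->C->refl->A->L'->D->R'->H->plug->E

Answer: ECAE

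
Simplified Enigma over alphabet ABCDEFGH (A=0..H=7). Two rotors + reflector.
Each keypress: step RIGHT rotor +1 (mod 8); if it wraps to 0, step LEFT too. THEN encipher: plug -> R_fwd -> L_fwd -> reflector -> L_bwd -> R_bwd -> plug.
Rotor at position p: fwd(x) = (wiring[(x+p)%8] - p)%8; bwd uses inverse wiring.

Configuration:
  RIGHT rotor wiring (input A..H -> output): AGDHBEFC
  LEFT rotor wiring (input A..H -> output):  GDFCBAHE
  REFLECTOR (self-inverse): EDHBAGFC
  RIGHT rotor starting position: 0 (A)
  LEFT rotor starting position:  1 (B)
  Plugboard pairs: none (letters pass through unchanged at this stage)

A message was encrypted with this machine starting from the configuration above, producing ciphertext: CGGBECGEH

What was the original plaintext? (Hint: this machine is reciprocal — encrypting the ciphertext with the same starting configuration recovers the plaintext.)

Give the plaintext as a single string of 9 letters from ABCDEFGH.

Char 1 ('C'): step: R->1, L=1; C->plug->C->R->G->L->D->refl->B->L'->C->R'->B->plug->B
Char 2 ('G'): step: R->2, L=1; G->plug->G->R->G->L->D->refl->B->L'->C->R'->D->plug->D
Char 3 ('G'): step: R->3, L=1; G->plug->G->R->D->L->A->refl->E->L'->B->R'->C->plug->C
Char 4 ('B'): step: R->4, L=1; B->plug->B->R->A->L->C->refl->H->L'->E->R'->E->plug->E
Char 5 ('E'): step: R->5, L=1; E->plug->E->R->B->L->E->refl->A->L'->D->R'->D->plug->D
Char 6 ('C'): step: R->6, L=1; C->plug->C->R->C->L->B->refl->D->L'->G->R'->H->plug->H
Char 7 ('G'): step: R->7, L=1; G->plug->G->R->F->L->G->refl->F->L'->H->R'->C->plug->C
Char 8 ('E'): step: R->0, L->2 (L advanced); E->plug->E->R->B->L->A->refl->E->L'->G->R'->B->plug->B
Char 9 ('H'): step: R->1, L=2; H->plug->H->R->H->L->B->refl->D->L'->A->R'->D->plug->D

Answer: BDCEDHCBD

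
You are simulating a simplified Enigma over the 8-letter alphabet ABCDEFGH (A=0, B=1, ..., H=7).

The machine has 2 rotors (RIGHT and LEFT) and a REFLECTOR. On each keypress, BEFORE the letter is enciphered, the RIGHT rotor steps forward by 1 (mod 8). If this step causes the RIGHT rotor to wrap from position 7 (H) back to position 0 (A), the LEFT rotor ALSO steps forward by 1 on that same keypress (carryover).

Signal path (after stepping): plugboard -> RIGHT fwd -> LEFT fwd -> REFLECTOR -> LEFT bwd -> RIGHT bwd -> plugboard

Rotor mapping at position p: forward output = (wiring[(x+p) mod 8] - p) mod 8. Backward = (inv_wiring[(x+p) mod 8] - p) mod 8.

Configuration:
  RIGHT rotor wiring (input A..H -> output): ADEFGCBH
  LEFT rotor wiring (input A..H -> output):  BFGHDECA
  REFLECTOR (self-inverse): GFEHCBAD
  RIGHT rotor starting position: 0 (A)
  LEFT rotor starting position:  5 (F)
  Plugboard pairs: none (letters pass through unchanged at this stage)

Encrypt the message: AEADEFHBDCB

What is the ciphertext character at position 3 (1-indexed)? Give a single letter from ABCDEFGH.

Char 1 ('A'): step: R->1, L=5; A->plug->A->R->C->L->D->refl->H->L'->A->R'->F->plug->F
Char 2 ('E'): step: R->2, L=5; E->plug->E->R->H->L->G->refl->A->L'->E->R'->C->plug->C
Char 3 ('A'): step: R->3, L=5; A->plug->A->R->C->L->D->refl->H->L'->A->R'->G->plug->G

G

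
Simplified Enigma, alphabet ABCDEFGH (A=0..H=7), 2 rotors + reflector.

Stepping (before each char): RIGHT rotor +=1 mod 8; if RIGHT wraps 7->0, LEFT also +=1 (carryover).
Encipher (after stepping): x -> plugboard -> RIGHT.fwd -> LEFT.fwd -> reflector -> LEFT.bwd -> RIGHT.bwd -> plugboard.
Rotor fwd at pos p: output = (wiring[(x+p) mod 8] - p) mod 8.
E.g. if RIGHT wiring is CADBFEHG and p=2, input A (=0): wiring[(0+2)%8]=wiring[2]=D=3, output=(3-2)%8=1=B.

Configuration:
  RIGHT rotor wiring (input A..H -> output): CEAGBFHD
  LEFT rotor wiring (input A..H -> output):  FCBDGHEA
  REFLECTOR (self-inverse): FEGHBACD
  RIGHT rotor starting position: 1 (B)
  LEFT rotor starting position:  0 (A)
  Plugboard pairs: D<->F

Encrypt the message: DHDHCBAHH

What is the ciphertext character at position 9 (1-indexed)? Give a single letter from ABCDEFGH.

Char 1 ('D'): step: R->2, L=0; D->plug->F->R->B->L->C->refl->G->L'->E->R'->B->plug->B
Char 2 ('H'): step: R->3, L=0; H->plug->H->R->F->L->H->refl->D->L'->D->R'->A->plug->A
Char 3 ('D'): step: R->4, L=0; D->plug->F->R->A->L->F->refl->A->L'->H->R'->D->plug->F
Char 4 ('H'): step: R->5, L=0; H->plug->H->R->E->L->G->refl->C->L'->B->R'->G->plug->G
Char 5 ('C'): step: R->6, L=0; C->plug->C->R->E->L->G->refl->C->L'->B->R'->A->plug->A
Char 6 ('B'): step: R->7, L=0; B->plug->B->R->D->L->D->refl->H->L'->F->R'->C->plug->C
Char 7 ('A'): step: R->0, L->1 (L advanced); A->plug->A->R->C->L->C->refl->G->L'->E->R'->B->plug->B
Char 8 ('H'): step: R->1, L=1; H->plug->H->R->B->L->A->refl->F->L'->D->R'->A->plug->A
Char 9 ('H'): step: R->2, L=1; H->plug->H->R->C->L->C->refl->G->L'->E->R'->B->plug->B

B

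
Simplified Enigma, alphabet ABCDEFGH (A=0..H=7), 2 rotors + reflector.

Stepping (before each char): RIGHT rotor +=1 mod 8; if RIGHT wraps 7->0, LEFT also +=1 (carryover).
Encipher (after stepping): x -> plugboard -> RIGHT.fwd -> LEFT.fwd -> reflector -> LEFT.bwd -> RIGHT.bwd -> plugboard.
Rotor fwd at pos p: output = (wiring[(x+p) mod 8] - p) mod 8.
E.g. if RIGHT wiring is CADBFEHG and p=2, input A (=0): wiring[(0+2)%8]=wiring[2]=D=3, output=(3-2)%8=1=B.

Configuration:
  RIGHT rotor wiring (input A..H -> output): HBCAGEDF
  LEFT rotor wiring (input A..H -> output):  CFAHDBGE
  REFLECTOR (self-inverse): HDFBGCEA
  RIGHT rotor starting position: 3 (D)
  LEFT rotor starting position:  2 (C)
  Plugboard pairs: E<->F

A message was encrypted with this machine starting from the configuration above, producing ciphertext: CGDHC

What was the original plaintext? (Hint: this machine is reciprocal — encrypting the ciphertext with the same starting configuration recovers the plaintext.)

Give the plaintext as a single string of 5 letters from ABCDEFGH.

Answer: ABHBD

Derivation:
Char 1 ('C'): step: R->4, L=2; C->plug->C->R->H->L->D->refl->B->L'->C->R'->A->plug->A
Char 2 ('G'): step: R->5, L=2; G->plug->G->R->D->L->H->refl->A->L'->G->R'->B->plug->B
Char 3 ('D'): step: R->6, L=2; D->plug->D->R->D->L->H->refl->A->L'->G->R'->H->plug->H
Char 4 ('H'): step: R->7, L=2; H->plug->H->R->E->L->E->refl->G->L'->A->R'->B->plug->B
Char 5 ('C'): step: R->0, L->3 (L advanced); C->plug->C->R->C->L->G->refl->E->L'->A->R'->D->plug->D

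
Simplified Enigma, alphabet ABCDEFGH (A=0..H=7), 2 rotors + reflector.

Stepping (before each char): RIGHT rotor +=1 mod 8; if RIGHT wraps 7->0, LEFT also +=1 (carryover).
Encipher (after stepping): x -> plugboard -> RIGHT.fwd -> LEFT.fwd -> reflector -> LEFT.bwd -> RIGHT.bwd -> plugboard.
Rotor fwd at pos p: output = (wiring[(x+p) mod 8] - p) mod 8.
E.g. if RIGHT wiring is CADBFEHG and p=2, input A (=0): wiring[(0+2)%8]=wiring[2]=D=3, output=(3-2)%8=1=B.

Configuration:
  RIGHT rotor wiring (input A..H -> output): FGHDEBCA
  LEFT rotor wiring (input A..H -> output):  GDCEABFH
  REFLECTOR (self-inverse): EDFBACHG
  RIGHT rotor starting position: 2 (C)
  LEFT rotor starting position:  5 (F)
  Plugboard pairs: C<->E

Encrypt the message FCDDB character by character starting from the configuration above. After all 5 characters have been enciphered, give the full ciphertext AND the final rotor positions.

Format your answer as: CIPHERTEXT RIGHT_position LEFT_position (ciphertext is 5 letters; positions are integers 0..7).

Answer: CACCC 7 5

Derivation:
Char 1 ('F'): step: R->3, L=5; F->plug->F->R->C->L->C->refl->F->L'->F->R'->E->plug->C
Char 2 ('C'): step: R->4, L=5; C->plug->E->R->B->L->A->refl->E->L'->A->R'->A->plug->A
Char 3 ('D'): step: R->5, L=5; D->plug->D->R->A->L->E->refl->A->L'->B->R'->E->plug->C
Char 4 ('D'): step: R->6, L=5; D->plug->D->R->A->L->E->refl->A->L'->B->R'->E->plug->C
Char 5 ('B'): step: R->7, L=5; B->plug->B->R->G->L->H->refl->G->L'->E->R'->E->plug->C
Final: ciphertext=CACCC, RIGHT=7, LEFT=5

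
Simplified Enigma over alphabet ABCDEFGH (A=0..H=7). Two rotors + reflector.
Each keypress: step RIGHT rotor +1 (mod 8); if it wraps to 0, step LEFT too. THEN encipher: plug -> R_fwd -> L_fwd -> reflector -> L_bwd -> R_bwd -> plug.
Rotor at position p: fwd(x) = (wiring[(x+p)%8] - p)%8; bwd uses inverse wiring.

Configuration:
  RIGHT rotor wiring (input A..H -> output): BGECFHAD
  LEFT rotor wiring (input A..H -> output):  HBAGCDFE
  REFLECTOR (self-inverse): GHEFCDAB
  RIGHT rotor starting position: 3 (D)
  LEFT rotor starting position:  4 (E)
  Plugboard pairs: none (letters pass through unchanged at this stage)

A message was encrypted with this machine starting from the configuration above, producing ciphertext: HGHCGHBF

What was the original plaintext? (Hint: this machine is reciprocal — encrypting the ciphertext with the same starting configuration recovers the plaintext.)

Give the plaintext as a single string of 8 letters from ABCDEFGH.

Answer: DDAFACFB

Derivation:
Char 1 ('H'): step: R->4, L=4; H->plug->H->R->G->L->E->refl->C->L'->H->R'->D->plug->D
Char 2 ('G'): step: R->5, L=4; G->plug->G->R->F->L->F->refl->D->L'->E->R'->D->plug->D
Char 3 ('H'): step: R->6, L=4; H->plug->H->R->B->L->H->refl->B->L'->C->R'->A->plug->A
Char 4 ('C'): step: R->7, L=4; C->plug->C->R->H->L->C->refl->E->L'->G->R'->F->plug->F
Char 5 ('G'): step: R->0, L->5 (L advanced); G->plug->G->R->A->L->G->refl->A->L'->B->R'->A->plug->A
Char 6 ('H'): step: R->1, L=5; H->plug->H->R->A->L->G->refl->A->L'->B->R'->C->plug->C
Char 7 ('B'): step: R->2, L=5; B->plug->B->R->A->L->G->refl->A->L'->B->R'->F->plug->F
Char 8 ('F'): step: R->3, L=5; F->plug->F->R->G->L->B->refl->H->L'->C->R'->B->plug->B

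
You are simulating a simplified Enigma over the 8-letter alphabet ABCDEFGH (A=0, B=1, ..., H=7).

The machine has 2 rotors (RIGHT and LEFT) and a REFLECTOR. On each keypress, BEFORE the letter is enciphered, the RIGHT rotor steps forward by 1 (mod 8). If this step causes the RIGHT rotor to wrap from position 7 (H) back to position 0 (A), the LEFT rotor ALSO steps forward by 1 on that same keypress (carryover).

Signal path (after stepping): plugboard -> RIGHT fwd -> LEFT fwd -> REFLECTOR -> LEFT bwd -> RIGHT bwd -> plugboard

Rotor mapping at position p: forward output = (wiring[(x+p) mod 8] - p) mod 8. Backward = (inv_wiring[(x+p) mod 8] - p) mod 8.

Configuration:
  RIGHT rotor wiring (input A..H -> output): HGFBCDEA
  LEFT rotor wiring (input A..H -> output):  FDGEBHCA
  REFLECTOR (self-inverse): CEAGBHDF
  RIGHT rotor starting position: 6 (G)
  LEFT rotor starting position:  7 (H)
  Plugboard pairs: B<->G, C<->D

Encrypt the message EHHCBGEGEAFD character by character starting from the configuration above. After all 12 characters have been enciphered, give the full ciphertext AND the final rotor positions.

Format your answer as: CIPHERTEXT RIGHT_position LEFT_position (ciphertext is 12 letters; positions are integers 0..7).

Answer: GDBEFACDADDA 2 1

Derivation:
Char 1 ('E'): step: R->7, L=7; E->plug->E->R->C->L->E->refl->B->L'->A->R'->B->plug->G
Char 2 ('H'): step: R->0, L->0 (L advanced); H->plug->H->R->A->L->F->refl->H->L'->F->R'->C->plug->D
Char 3 ('H'): step: R->1, L=0; H->plug->H->R->G->L->C->refl->A->L'->H->R'->G->plug->B
Char 4 ('C'): step: R->2, L=0; C->plug->D->R->B->L->D->refl->G->L'->C->R'->E->plug->E
Char 5 ('B'): step: R->3, L=0; B->plug->G->R->D->L->E->refl->B->L'->E->R'->F->plug->F
Char 6 ('G'): step: R->4, L=0; G->plug->B->R->H->L->A->refl->C->L'->G->R'->A->plug->A
Char 7 ('E'): step: R->5, L=0; E->plug->E->R->B->L->D->refl->G->L'->C->R'->D->plug->C
Char 8 ('G'): step: R->6, L=0; G->plug->B->R->C->L->G->refl->D->L'->B->R'->C->plug->D
Char 9 ('E'): step: R->7, L=0; E->plug->E->R->C->L->G->refl->D->L'->B->R'->A->plug->A
Char 10 ('A'): step: R->0, L->1 (L advanced); A->plug->A->R->H->L->E->refl->B->L'->F->R'->C->plug->D
Char 11 ('F'): step: R->1, L=1; F->plug->F->R->D->L->A->refl->C->L'->A->R'->C->plug->D
Char 12 ('D'): step: R->2, L=1; D->plug->C->R->A->L->C->refl->A->L'->D->R'->A->plug->A
Final: ciphertext=GDBEFACDADDA, RIGHT=2, LEFT=1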